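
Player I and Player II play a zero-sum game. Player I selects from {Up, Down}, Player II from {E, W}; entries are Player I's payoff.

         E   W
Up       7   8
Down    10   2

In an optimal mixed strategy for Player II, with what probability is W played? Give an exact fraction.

Row minima: Up → 7, Down → 2; maximin = 7.
Column maxima: E → 10, W → 8; minimax = 8.
7 ≠ 8, so there is no saddle point; optimal play is mixed.
Let Player I play Up with probability p. Expected payoff against E: 7p + 10(1−p) = −3p + 10; against W: 8p + 2(1−p) = 6p + 2.
Setting these equal: −3p + 10 = 6p + 2 ⇒ −9p = -8 ⇒ p = 8/9, and the value is (-3)·(8/9) + 10 = 22/3.
For Player II: with q = P(E), equating Up's and Down's payoffs gives −q + 8 = 8q + 2 ⇒ q = 2/3.

1/3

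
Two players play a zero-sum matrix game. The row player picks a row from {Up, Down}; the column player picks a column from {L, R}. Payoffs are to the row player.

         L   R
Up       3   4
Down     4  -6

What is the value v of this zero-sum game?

34/11

Row minima: Up → 3, Down → -6; maximin = 3.
Column maxima: L → 4, R → 4; minimax = 4.
3 ≠ 4, so there is no saddle point; optimal play is mixed.
Let the row player play Up with probability p. Expected payoff against L: 3p + 4(1−p) = −p + 4; against R: 4p + (-6)(1−p) = 10p − 6.
Setting these equal: −p + 4 = 10p − 6 ⇒ −11p = -10 ⇒ p = 10/11, and the value is (-1)·(10/11) + 4 = 34/11.
For the column player: with q = P(L), equating Up's and Down's payoffs gives −q + 4 = 10q − 6 ⇒ q = 10/11.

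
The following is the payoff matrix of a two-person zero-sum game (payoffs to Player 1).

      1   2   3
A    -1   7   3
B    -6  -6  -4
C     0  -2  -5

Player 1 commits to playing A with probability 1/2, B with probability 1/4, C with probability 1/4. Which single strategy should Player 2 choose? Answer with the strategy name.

1

If Player 2 plays 1, Player 1's expected payoff is (1/2)·(-1) + (1/4)·(-6) + (1/4)·0 = -2.
If Player 2 plays 2, Player 1's expected payoff is (1/2)·7 + (1/4)·(-6) + (1/4)·(-2) = 3/2.
If Player 2 plays 3, Player 1's expected payoff is (1/2)·3 + (1/4)·(-4) + (1/4)·(-5) = -3/4.
Player 2 minimizes Player 1's payoff; the smallest is -2, so the best response is 1.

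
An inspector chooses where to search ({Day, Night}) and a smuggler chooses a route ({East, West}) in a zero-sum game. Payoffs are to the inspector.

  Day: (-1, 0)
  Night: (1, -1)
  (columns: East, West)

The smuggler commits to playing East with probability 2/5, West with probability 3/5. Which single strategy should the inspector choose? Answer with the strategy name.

Expected payoff of Day: (2/5)·(-1) + (3/5)·0 = -2/5.
Expected payoff of Night: (2/5)·1 + (3/5)·(-1) = -1/5.
The largest is -1/5, so the inspector's best response is Night.

Night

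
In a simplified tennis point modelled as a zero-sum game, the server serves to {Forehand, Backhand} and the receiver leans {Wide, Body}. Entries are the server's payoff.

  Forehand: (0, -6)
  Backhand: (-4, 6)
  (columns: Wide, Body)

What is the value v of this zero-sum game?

Row minima: Forehand → -6, Backhand → -4; maximin = -4.
Column maxima: Wide → 0, Body → 6; minimax = 0.
-4 ≠ 0, so there is no saddle point; optimal play is mixed.
Let the server play Forehand with probability p. Expected payoff against Wide: 0p + (-4)(1−p) = 4p − 4; against Body: (-6)p + 6(1−p) = −12p + 6.
Setting these equal: 4p − 4 = −12p + 6 ⇒ 16p = 10 ⇒ p = 5/8, and the value is (4)·(5/8) − 4 = -3/2.
For the receiver: with q = P(Wide), equating Forehand's and Backhand's payoffs gives 6q − 6 = −10q + 6 ⇒ q = 3/4.

-3/2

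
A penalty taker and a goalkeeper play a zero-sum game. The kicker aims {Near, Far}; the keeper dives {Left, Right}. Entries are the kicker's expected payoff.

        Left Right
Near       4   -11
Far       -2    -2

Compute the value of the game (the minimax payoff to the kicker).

Row minima: Near → -11, Far → -2; maximin = -2.
Column maxima: Left → 4, Right → -2; minimax = -2.
Since maximin = minimax = -2, there is a saddle point and the value is -2.

-2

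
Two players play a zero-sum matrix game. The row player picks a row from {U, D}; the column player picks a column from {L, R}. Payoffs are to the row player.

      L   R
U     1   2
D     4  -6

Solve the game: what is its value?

14/11

Row minima: U → 1, D → -6; maximin = 1.
Column maxima: L → 4, R → 2; minimax = 2.
1 ≠ 2, so there is no saddle point; optimal play is mixed.
Let the row player play U with probability p. Expected payoff against L: 1p + 4(1−p) = −3p + 4; against R: 2p + (-6)(1−p) = 8p − 6.
Setting these equal: −3p + 4 = 8p − 6 ⇒ −11p = -10 ⇒ p = 10/11, and the value is (-3)·(10/11) + 4 = 14/11.
For the column player: with q = P(L), equating U's and D's payoffs gives −q + 2 = 10q − 6 ⇒ q = 8/11.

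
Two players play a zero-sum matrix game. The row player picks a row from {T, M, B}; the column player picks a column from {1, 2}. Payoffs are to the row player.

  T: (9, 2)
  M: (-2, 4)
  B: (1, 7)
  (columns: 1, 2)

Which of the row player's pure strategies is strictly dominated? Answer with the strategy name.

B gives a strictly higher payoff than M against every column: 1 > -2, 7 > 4.
So M is strictly dominated and the row player never plays it.

M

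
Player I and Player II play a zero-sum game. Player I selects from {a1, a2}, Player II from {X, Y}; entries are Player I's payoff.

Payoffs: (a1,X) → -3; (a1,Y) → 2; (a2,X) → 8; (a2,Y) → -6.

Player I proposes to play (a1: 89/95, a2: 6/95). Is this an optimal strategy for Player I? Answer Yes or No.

Against X this mix gives (89/95)·(-3) + (6/95)·8 = -219/95.
Against Y this mix gives (89/95)·2 + (6/95)·(-6) = 142/95.
Player II will play X, holding Player I to -219/95. Shifting weight toward the row that does better against X would raise this floor (the equalizing mix achieves -2/19 against both X and Y), so the proposed strategy is not optimal.

No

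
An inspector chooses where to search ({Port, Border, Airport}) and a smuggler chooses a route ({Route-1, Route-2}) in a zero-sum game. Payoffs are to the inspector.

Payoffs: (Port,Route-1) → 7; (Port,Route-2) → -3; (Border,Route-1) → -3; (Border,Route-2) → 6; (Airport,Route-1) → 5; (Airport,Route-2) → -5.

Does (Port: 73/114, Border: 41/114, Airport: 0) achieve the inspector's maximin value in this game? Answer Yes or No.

Against Route-1 this mix gives (73/114)·7 + (41/114)·(-3) = 194/57.
Against Route-2 this mix gives (73/114)·(-3) + (41/114)·6 = 9/38.
The smuggler will play Route-2, holding the inspector to 9/38. Shifting weight toward the row that does better against Route-2 would raise this floor (the equalizing mix achieves 33/19 against both Route-2 and Route-1), so the proposed strategy is not optimal.

No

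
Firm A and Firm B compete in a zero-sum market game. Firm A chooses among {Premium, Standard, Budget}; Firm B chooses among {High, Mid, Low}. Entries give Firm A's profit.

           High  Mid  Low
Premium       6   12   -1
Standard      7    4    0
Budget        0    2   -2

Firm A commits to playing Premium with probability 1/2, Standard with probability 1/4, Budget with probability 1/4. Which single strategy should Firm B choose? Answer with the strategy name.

If Firm B plays High, Firm A's expected payoff is (1/2)·6 + (1/4)·7 + (1/4)·0 = 19/4.
If Firm B plays Mid, Firm A's expected payoff is (1/2)·12 + (1/4)·4 + (1/4)·2 = 15/2.
If Firm B plays Low, Firm A's expected payoff is (1/2)·(-1) + (1/4)·0 + (1/4)·(-2) = -1.
Firm B minimizes Firm A's payoff; the smallest is -1, so the best response is Low.

Low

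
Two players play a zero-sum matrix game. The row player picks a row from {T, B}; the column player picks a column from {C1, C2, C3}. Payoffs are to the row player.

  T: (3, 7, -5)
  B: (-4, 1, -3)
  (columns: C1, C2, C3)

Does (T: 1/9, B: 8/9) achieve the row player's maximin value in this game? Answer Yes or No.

Against C1 this mix gives (1/9)·3 + (8/9)·(-4) = -29/9.
Against C2 this mix gives (1/9)·7 + (8/9)·1 = 5/3.
Against C3 this mix gives (1/9)·(-5) + (8/9)·(-3) = -29/9.
All of the column player's active replies (C1, C3) yield -29/9, and no column does worse for the row player. The mix makes the column player indifferent and guarantees -29/9, so it is optimal.

Yes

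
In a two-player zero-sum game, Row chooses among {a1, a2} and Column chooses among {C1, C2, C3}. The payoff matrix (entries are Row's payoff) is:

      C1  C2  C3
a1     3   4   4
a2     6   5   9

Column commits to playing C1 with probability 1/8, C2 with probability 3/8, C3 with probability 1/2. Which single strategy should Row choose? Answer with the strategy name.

Expected payoff of a1: (1/8)·3 + (3/8)·4 + (1/2)·4 = 31/8.
Expected payoff of a2: (1/8)·6 + (3/8)·5 + (1/2)·9 = 57/8.
The largest is 57/8, so Row's best response is a2.

a2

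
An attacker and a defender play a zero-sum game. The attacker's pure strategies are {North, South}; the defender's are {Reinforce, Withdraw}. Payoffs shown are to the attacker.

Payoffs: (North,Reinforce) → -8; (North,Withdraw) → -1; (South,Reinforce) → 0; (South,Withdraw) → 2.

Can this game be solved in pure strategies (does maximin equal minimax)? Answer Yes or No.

Row minima: North → -8, South → 0; maximin = 0.
Column maxima: Reinforce → 0, Withdraw → 2; minimax = 0.
maximin = minimax = 0, so a saddle point exists.

Yes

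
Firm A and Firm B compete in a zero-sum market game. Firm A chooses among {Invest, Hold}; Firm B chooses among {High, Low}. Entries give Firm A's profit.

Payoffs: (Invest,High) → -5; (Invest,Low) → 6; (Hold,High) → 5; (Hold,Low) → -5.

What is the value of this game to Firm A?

Row minima: Invest → -5, Hold → -5; maximin = -5.
Column maxima: High → 5, Low → 6; minimax = 5.
-5 ≠ 5, so there is no saddle point; optimal play is mixed.
Let Firm A play Invest with probability p. Expected payoff against High: (-5)p + 5(1−p) = −10p + 5; against Low: 6p + (-5)(1−p) = 11p − 5.
Setting these equal: −10p + 5 = 11p − 5 ⇒ −21p = -10 ⇒ p = 10/21, and the value is (-10)·(10/21) + 5 = 5/21.
For Firm B: with q = P(High), equating Invest's and Hold's payoffs gives −11q + 6 = 10q − 5 ⇒ q = 11/21.

5/21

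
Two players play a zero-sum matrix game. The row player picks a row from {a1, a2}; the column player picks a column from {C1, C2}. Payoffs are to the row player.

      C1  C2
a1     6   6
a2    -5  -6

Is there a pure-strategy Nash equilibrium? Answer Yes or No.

Yes

Row minima: a1 → 6, a2 → -6; maximin = 6.
Column maxima: C1 → 6, C2 → 6; minimax = 6.
maximin = minimax = 6, so a saddle point exists.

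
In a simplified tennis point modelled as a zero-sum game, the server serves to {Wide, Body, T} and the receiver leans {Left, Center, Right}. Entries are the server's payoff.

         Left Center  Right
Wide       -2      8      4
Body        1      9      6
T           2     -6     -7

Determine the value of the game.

19/14

Row minima: Wide → -2, Body → 1, T → -7; maximin = 1.
Column maxima: Left → 2, Center → 9, Right → 6; minimax = 2.
1 ≠ 2, so there is no saddle point; optimal play is mixed.
Wide is strictly dominated by Body, so the server never plays it.
Center is strictly dominated by Right (it gives the server strictly more in every row), so the receiver never plays it.
On the remaining 2×2 (Body, T vs Left, Right):
Let the server play Body with probability p. Expected payoff against Left: 1p + 2(1−p) = −p + 2; against Right: 6p + (-7)(1−p) = 13p − 7.
Setting these equal: −p + 2 = 13p − 7 ⇒ −14p = -9 ⇒ p = 9/14, and the value is (-1)·(9/14) + 2 = 19/14.
For the receiver: with q = P(Left), equating Body's and T's payoffs gives −5q + 6 = 9q − 7 ⇒ q = 13/14.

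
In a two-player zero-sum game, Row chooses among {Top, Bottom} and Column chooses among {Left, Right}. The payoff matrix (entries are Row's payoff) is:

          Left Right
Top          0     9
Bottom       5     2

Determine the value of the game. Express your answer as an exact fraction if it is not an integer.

15/4

Row minima: Top → 0, Bottom → 2; maximin = 2.
Column maxima: Left → 5, Right → 9; minimax = 5.
2 ≠ 5, so there is no saddle point; optimal play is mixed.
Let Row play Top with probability p. Expected payoff against Left: 0p + 5(1−p) = −5p + 5; against Right: 9p + 2(1−p) = 7p + 2.
Setting these equal: −5p + 5 = 7p + 2 ⇒ −12p = -3 ⇒ p = 1/4, and the value is (-5)·(1/4) + 5 = 15/4.
For Column: with q = P(Left), equating Top's and Bottom's payoffs gives −9q + 9 = 3q + 2 ⇒ q = 7/12.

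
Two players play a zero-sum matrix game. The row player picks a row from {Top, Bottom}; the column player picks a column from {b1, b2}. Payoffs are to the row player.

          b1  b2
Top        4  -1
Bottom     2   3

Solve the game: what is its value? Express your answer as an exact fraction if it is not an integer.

7/3

Row minima: Top → -1, Bottom → 2; maximin = 2.
Column maxima: b1 → 4, b2 → 3; minimax = 3.
2 ≠ 3, so there is no saddle point; optimal play is mixed.
Let the row player play Top with probability p. Expected payoff against b1: 4p + 2(1−p) = 2p + 2; against b2: (-1)p + 3(1−p) = −4p + 3.
Setting these equal: 2p + 2 = −4p + 3 ⇒ 6p = 1 ⇒ p = 1/6, and the value is (2)·(1/6) + 2 = 7/3.
For the column player: with q = P(b1), equating Top's and Bottom's payoffs gives 5q − 1 = −q + 3 ⇒ q = 2/3.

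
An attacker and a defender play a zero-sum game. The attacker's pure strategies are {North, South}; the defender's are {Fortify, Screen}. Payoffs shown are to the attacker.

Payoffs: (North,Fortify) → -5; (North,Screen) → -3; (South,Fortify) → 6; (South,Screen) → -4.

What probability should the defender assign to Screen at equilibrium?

11/12

Row minima: North → -5, South → -4; maximin = -4.
Column maxima: Fortify → 6, Screen → -3; minimax = -3.
-4 ≠ -3, so there is no saddle point; optimal play is mixed.
Let the attacker play North with probability p. Expected payoff against Fortify: (-5)p + 6(1−p) = −11p + 6; against Screen: (-3)p + (-4)(1−p) = p − 4.
Setting these equal: −11p + 6 = p − 4 ⇒ −12p = -10 ⇒ p = 5/6, and the value is (-11)·(5/6) + 6 = -19/6.
For the defender: with q = P(Fortify), equating North's and South's payoffs gives −2q − 3 = 10q − 4 ⇒ q = 1/12.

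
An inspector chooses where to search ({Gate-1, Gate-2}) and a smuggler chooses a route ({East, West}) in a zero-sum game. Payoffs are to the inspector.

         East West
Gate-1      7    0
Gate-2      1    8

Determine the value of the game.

4

Row minima: Gate-1 → 0, Gate-2 → 1; maximin = 1.
Column maxima: East → 7, West → 8; minimax = 7.
1 ≠ 7, so there is no saddle point; optimal play is mixed.
Let the inspector play Gate-1 with probability p. Expected payoff against East: 7p + 1(1−p) = 6p + 1; against West: 0p + 8(1−p) = −8p + 8.
Setting these equal: 6p + 1 = −8p + 8 ⇒ 14p = 7 ⇒ p = 1/2, and the value is (6)·(1/2) + 1 = 4.
For the smuggler: with q = P(East), equating Gate-1's and Gate-2's payoffs gives 7q = −7q + 8 ⇒ q = 4/7.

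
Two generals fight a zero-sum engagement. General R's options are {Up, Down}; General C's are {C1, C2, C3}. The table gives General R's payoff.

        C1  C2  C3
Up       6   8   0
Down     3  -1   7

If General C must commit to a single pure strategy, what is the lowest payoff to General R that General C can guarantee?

Column maxima: C1 → 6, C2 → 8, C3 → 7.
The smallest of these is 6.

6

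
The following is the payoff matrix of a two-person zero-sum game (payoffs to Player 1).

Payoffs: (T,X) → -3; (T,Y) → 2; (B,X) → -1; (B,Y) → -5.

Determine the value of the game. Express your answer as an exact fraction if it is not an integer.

Row minima: T → -3, B → -5; maximin = -3.
Column maxima: X → -1, Y → 2; minimax = -1.
-3 ≠ -1, so there is no saddle point; optimal play is mixed.
Let Player 1 play T with probability p. Expected payoff against X: (-3)p + (-1)(1−p) = −2p − 1; against Y: 2p + (-5)(1−p) = 7p − 5.
Setting these equal: −2p − 1 = 7p − 5 ⇒ −9p = -4 ⇒ p = 4/9, and the value is (-2)·(4/9) − 1 = -17/9.
For Player 2: with q = P(X), equating T's and B's payoffs gives −5q + 2 = 4q − 5 ⇒ q = 7/9.

-17/9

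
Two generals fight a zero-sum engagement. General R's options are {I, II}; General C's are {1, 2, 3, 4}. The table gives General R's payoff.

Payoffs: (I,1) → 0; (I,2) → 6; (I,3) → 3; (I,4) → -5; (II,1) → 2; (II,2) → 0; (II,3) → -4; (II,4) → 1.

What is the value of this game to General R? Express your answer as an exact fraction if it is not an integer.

Row minima: I → -5, II → -4; maximin = -4.
Column maxima: 1 → 2, 2 → 6, 3 → 3, 4 → 1; minimax = 1.
-4 ≠ 1, so there is no saddle point; optimal play is mixed.
1 is strictly dominated by 4 (it gives General R strictly more in every row), so General C never plays it.
2 is strictly dominated by 3 (it gives General R strictly more in every row), so General C never plays it.
On the remaining 2×2 (I, II vs 3, 4):
Let General R play I with probability p. Expected payoff against 3: 3p + (-4)(1−p) = 7p − 4; against 4: (-5)p + 1(1−p) = −6p + 1.
Setting these equal: 7p − 4 = −6p + 1 ⇒ 13p = 5 ⇒ p = 5/13, and the value is (7)·(5/13) − 4 = -17/13.
For General C: with q = P(3), equating I's and II's payoffs gives 8q − 5 = −5q + 1 ⇒ q = 6/13.

-17/13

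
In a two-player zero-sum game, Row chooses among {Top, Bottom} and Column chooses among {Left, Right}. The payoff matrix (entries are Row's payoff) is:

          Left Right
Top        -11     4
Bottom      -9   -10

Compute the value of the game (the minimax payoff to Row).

-73/8

Row minima: Top → -11, Bottom → -10; maximin = -10.
Column maxima: Left → -9, Right → 4; minimax = -9.
-10 ≠ -9, so there is no saddle point; optimal play is mixed.
Let Row play Top with probability p. Expected payoff against Left: (-11)p + (-9)(1−p) = −2p − 9; against Right: 4p + (-10)(1−p) = 14p − 10.
Setting these equal: −2p − 9 = 14p − 10 ⇒ −16p = -1 ⇒ p = 1/16, and the value is (-2)·(1/16) − 9 = -73/8.
For Column: with q = P(Left), equating Top's and Bottom's payoffs gives −15q + 4 = q − 10 ⇒ q = 7/8.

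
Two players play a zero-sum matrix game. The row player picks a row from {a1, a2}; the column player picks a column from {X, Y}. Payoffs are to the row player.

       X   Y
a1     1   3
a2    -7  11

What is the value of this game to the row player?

1

Row minima: a1 → 1, a2 → -7; maximin = 1.
Column maxima: X → 1, Y → 11; minimax = 1.
Since maximin = minimax = 1, there is a saddle point and the value is 1.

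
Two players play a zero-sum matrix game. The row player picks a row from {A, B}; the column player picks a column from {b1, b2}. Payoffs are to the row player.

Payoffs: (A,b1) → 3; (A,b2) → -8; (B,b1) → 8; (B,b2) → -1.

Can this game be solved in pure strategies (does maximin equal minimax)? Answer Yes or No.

Yes

Row minima: A → -8, B → -1; maximin = -1.
Column maxima: b1 → 8, b2 → -1; minimax = -1.
maximin = minimax = -1, so a saddle point exists.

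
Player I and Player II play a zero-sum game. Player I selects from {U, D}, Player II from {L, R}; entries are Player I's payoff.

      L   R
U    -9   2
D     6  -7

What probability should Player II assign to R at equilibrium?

Row minima: U → -9, D → -7; maximin = -7.
Column maxima: L → 6, R → 2; minimax = 2.
-7 ≠ 2, so there is no saddle point; optimal play is mixed.
Let Player I play U with probability p. Expected payoff against L: (-9)p + 6(1−p) = −15p + 6; against R: 2p + (-7)(1−p) = 9p − 7.
Setting these equal: −15p + 6 = 9p − 7 ⇒ −24p = -13 ⇒ p = 13/24, and the value is (-15)·(13/24) + 6 = -17/8.
For Player II: with q = P(L), equating U's and D's payoffs gives −11q + 2 = 13q − 7 ⇒ q = 3/8.

5/8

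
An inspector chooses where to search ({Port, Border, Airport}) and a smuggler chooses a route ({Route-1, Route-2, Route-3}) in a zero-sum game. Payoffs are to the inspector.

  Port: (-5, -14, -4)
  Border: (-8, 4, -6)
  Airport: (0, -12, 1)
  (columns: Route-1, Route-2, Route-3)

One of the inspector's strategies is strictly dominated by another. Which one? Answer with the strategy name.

Port

Airport gives a strictly higher payoff than Port against every column: 0 > -5, -12 > -14, 1 > -4.
So Port is strictly dominated and the inspector never plays it.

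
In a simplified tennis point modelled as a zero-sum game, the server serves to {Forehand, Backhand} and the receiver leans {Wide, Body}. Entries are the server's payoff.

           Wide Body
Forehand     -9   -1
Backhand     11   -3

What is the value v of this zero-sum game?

Row minima: Forehand → -9, Backhand → -3; maximin = -3.
Column maxima: Wide → 11, Body → -1; minimax = -1.
-3 ≠ -1, so there is no saddle point; optimal play is mixed.
Let the server play Forehand with probability p. Expected payoff against Wide: (-9)p + 11(1−p) = −20p + 11; against Body: (-1)p + (-3)(1−p) = 2p − 3.
Setting these equal: −20p + 11 = 2p − 3 ⇒ −22p = -14 ⇒ p = 7/11, and the value is (-20)·(7/11) + 11 = -19/11.
For the receiver: with q = P(Wide), equating Forehand's and Backhand's payoffs gives −8q − 1 = 14q − 3 ⇒ q = 1/11.

-19/11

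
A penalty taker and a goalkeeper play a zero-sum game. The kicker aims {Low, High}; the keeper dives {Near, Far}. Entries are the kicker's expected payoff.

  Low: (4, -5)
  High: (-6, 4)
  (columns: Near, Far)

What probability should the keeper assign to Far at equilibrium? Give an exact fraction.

10/19

Row minima: Low → -5, High → -6; maximin = -5.
Column maxima: Near → 4, Far → 4; minimax = 4.
-5 ≠ 4, so there is no saddle point; optimal play is mixed.
Let the kicker play Low with probability p. Expected payoff against Near: 4p + (-6)(1−p) = 10p − 6; against Far: (-5)p + 4(1−p) = −9p + 4.
Setting these equal: 10p − 6 = −9p + 4 ⇒ 19p = 10 ⇒ p = 10/19, and the value is (10)·(10/19) − 6 = -14/19.
For the keeper: with q = P(Near), equating Low's and High's payoffs gives 9q − 5 = −10q + 4 ⇒ q = 9/19.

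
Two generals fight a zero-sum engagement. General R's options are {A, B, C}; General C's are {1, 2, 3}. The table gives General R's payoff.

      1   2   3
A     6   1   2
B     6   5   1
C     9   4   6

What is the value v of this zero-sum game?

Row minima: A → 1, B → 1, C → 4; maximin = 4.
Column maxima: 1 → 9, 2 → 5, 3 → 6; minimax = 5.
4 ≠ 5, so there is no saddle point; optimal play is mixed.
A is strictly dominated by C, so General R never plays it.
1 is strictly dominated by 2 (it gives General R strictly more in every row), so General C never plays it.
On the remaining 2×2 (B, C vs 2, 3):
Let General R play B with probability p. Expected payoff against 2: 5p + 4(1−p) = p + 4; against 3: 1p + 6(1−p) = −5p + 6.
Setting these equal: p + 4 = −5p + 6 ⇒ 6p = 2 ⇒ p = 1/3, and the value is (1)·(1/3) + 4 = 13/3.
For General C: with q = P(2), equating B's and C's payoffs gives 4q + 1 = −2q + 6 ⇒ q = 5/6.

13/3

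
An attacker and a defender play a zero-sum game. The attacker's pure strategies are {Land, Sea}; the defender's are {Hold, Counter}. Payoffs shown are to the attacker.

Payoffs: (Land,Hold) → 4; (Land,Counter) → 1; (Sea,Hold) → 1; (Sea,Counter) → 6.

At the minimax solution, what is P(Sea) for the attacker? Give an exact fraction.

Row minima: Land → 1, Sea → 1; maximin = 1.
Column maxima: Hold → 4, Counter → 6; minimax = 4.
1 ≠ 4, so there is no saddle point; optimal play is mixed.
Let the attacker play Land with probability p. Expected payoff against Hold: 4p + 1(1−p) = 3p + 1; against Counter: 1p + 6(1−p) = −5p + 6.
Setting these equal: 3p + 1 = −5p + 6 ⇒ 8p = 5 ⇒ p = 5/8, and the value is (3)·(5/8) + 1 = 23/8.
For the defender: with q = P(Hold), equating Land's and Sea's payoffs gives 3q + 1 = −5q + 6 ⇒ q = 5/8.

3/8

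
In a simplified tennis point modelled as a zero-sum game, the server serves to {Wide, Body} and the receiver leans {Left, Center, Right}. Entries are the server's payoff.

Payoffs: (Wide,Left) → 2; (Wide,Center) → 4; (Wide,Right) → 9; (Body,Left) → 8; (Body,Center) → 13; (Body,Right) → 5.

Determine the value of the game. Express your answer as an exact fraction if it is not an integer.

Row minima: Wide → 2, Body → 5; maximin = 5.
Column maxima: Left → 8, Center → 13, Right → 9; minimax = 8.
5 ≠ 8, so there is no saddle point; optimal play is mixed.
Center is strictly dominated by Left (it gives the server strictly more in every row), so the receiver never plays it.
On the remaining 2×2 (Wide, Body vs Left, Right):
Let the server play Wide with probability p. Expected payoff against Left: 2p + 8(1−p) = −6p + 8; against Right: 9p + 5(1−p) = 4p + 5.
Setting these equal: −6p + 8 = 4p + 5 ⇒ −10p = -3 ⇒ p = 3/10, and the value is (-6)·(3/10) + 8 = 31/5.
For the receiver: with q = P(Left), equating Wide's and Body's payoffs gives −7q + 9 = 3q + 5 ⇒ q = 2/5.

31/5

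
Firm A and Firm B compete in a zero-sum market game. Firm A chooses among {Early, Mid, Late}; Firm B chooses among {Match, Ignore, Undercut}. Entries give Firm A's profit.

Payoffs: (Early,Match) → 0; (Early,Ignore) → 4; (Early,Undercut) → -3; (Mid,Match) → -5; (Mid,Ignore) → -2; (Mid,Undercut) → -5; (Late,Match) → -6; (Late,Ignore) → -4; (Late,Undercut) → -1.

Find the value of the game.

Row minima: Early → -3, Mid → -5, Late → -6; maximin = -3.
Column maxima: Match → 0, Ignore → 4, Undercut → -1; minimax = -1.
-3 ≠ -1, so there is no saddle point; optimal play is mixed.
Mid is strictly dominated by Early, so Firm A never plays it.
Ignore is strictly dominated by Match (it gives Firm A strictly more in every row), so Firm B never plays it.
On the remaining 2×2 (Early, Late vs Match, Undercut):
Let Firm A play Early with probability p. Expected payoff against Match: 0p + (-6)(1−p) = 6p − 6; against Undercut: (-3)p + (-1)(1−p) = −2p − 1.
Setting these equal: 6p − 6 = −2p − 1 ⇒ 8p = 5 ⇒ p = 5/8, and the value is (6)·(5/8) − 6 = -9/4.
For Firm B: with q = P(Match), equating Early's and Late's payoffs gives 3q − 3 = −5q − 1 ⇒ q = 1/4.

-9/4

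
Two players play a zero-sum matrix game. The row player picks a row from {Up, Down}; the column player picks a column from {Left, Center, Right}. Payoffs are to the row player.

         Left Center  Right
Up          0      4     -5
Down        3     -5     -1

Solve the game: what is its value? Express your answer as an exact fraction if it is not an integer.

-29/13

Row minima: Up → -5, Down → -5; maximin = -5.
Column maxima: Left → 3, Center → 4, Right → -1; minimax = -1.
-5 ≠ -1, so there is no saddle point; optimal play is mixed.
Left is strictly dominated by Right (it gives the row player strictly more in every row), so the column player never plays it.
On the remaining 2×2 (Up, Down vs Center, Right):
Let the row player play Up with probability p. Expected payoff against Center: 4p + (-5)(1−p) = 9p − 5; against Right: (-5)p + (-1)(1−p) = −4p − 1.
Setting these equal: 9p − 5 = −4p − 1 ⇒ 13p = 4 ⇒ p = 4/13, and the value is (9)·(4/13) − 5 = -29/13.
For the column player: with q = P(Center), equating Up's and Down's payoffs gives 9q − 5 = −4q − 1 ⇒ q = 4/13.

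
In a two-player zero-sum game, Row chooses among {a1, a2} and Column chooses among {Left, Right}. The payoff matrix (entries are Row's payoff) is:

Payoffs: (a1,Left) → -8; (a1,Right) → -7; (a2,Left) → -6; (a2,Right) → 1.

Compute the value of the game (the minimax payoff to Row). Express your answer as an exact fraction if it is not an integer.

-6

Row minima: a1 → -8, a2 → -6; maximin = -6.
Column maxima: Left → -6, Right → 1; minimax = -6.
Since maximin = minimax = -6, there is a saddle point and the value is -6.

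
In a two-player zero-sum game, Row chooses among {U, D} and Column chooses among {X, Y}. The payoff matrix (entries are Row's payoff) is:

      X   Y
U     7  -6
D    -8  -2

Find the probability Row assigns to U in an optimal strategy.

6/19

Row minima: U → -6, D → -8; maximin = -6.
Column maxima: X → 7, Y → -2; minimax = -2.
-6 ≠ -2, so there is no saddle point; optimal play is mixed.
Let Row play U with probability p. Expected payoff against X: 7p + (-8)(1−p) = 15p − 8; against Y: (-6)p + (-2)(1−p) = −4p − 2.
Setting these equal: 15p − 8 = −4p − 2 ⇒ 19p = 6 ⇒ p = 6/19, and the value is (15)·(6/19) − 8 = -62/19.
For Column: with q = P(X), equating U's and D's payoffs gives 13q − 6 = −6q − 2 ⇒ q = 4/19.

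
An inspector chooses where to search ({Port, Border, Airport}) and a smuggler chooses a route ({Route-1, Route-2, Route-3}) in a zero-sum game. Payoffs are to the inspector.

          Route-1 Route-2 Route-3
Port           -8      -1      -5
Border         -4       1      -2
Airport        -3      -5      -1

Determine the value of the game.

Row minima: Port → -8, Border → -4, Airport → -5; maximin = -4.
Column maxima: Route-1 → -3, Route-2 → 1, Route-3 → -1; minimax = -3.
-4 ≠ -3, so there is no saddle point; optimal play is mixed.
Port is strictly dominated by Border, so the inspector never plays it.
Route-3 is strictly dominated by Route-1 (it gives the inspector strictly more in every row), so the smuggler never plays it.
On the remaining 2×2 (Border, Airport vs Route-1, Route-2):
Let the inspector play Border with probability p. Expected payoff against Route-1: (-4)p + (-3)(1−p) = −p − 3; against Route-2: 1p + (-5)(1−p) = 6p − 5.
Setting these equal: −p − 3 = 6p − 5 ⇒ −7p = -2 ⇒ p = 2/7, and the value is (-1)·(2/7) − 3 = -23/7.
For the smuggler: with q = P(Route-1), equating Border's and Airport's payoffs gives −5q + 1 = 2q − 5 ⇒ q = 6/7.

-23/7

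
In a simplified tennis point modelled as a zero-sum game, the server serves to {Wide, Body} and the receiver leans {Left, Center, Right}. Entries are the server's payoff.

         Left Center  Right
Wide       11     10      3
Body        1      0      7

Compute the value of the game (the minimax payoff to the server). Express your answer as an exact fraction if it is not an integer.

Row minima: Wide → 3, Body → 0; maximin = 3.
Column maxima: Left → 11, Center → 10, Right → 7; minimax = 7.
3 ≠ 7, so there is no saddle point; optimal play is mixed.
Left is strictly dominated by Center (it gives the server strictly more in every row), so the receiver never plays it.
On the remaining 2×2 (Wide, Body vs Center, Right):
Let the server play Wide with probability p. Expected payoff against Center: 10p + 0(1−p) = 10p; against Right: 3p + 7(1−p) = −4p + 7.
Setting these equal: 10p = −4p + 7 ⇒ 14p = 7 ⇒ p = 1/2, and the value is (10)·(1/2) = 5.
For the receiver: with q = P(Center), equating Wide's and Body's payoffs gives 7q + 3 = −7q + 7 ⇒ q = 2/7.

5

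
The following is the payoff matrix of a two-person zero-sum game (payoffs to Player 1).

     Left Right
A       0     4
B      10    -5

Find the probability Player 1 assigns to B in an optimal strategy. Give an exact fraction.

4/19

Row minima: A → 0, B → -5; maximin = 0.
Column maxima: Left → 10, Right → 4; minimax = 4.
0 ≠ 4, so there is no saddle point; optimal play is mixed.
Let Player 1 play A with probability p. Expected payoff against Left: 0p + 10(1−p) = −10p + 10; against Right: 4p + (-5)(1−p) = 9p − 5.
Setting these equal: −10p + 10 = 9p − 5 ⇒ −19p = -15 ⇒ p = 15/19, and the value is (-10)·(15/19) + 10 = 40/19.
For Player 2: with q = P(Left), equating A's and B's payoffs gives −4q + 4 = 15q − 5 ⇒ q = 9/19.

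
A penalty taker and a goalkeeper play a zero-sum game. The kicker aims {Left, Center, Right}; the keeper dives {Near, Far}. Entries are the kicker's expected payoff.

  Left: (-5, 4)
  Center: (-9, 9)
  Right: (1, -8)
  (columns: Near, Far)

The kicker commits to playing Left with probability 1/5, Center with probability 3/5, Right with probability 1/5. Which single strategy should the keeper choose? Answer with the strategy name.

If the keeper plays Near, the kicker's expected payoff is (1/5)·(-5) + (3/5)·(-9) + (1/5)·1 = -31/5.
If the keeper plays Far, the kicker's expected payoff is (1/5)·4 + (3/5)·9 + (1/5)·(-8) = 23/5.
The keeper minimizes the kicker's payoff; the smallest is -31/5, so the best response is Near.

Near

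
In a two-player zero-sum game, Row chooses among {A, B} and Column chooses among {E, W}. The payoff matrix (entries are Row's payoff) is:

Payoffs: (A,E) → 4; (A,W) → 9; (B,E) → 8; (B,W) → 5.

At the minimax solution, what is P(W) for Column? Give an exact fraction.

Row minima: A → 4, B → 5; maximin = 5.
Column maxima: E → 8, W → 9; minimax = 8.
5 ≠ 8, so there is no saddle point; optimal play is mixed.
Let Row play A with probability p. Expected payoff against E: 4p + 8(1−p) = −4p + 8; against W: 9p + 5(1−p) = 4p + 5.
Setting these equal: −4p + 8 = 4p + 5 ⇒ −8p = -3 ⇒ p = 3/8, and the value is (-4)·(3/8) + 8 = 13/2.
For Column: with q = P(E), equating A's and B's payoffs gives −5q + 9 = 3q + 5 ⇒ q = 1/2.

1/2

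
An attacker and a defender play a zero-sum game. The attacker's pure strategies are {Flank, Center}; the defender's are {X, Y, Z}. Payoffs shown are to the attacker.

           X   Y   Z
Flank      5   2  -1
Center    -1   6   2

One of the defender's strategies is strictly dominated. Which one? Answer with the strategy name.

Y

Z holds the attacker's payoff strictly below Y in every row: -1 < 2, 2 < 6.
So Y is strictly dominated for the defender.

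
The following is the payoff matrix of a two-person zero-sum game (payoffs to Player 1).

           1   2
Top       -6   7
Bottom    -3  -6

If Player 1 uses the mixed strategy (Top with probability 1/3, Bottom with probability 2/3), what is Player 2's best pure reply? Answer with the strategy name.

If Player 2 plays 1, Player 1's expected payoff is (1/3)·(-6) + (2/3)·(-3) = -4.
If Player 2 plays 2, Player 1's expected payoff is (1/3)·7 + (2/3)·(-6) = -5/3.
Player 2 minimizes Player 1's payoff; the smallest is -4, so the best response is 1.

1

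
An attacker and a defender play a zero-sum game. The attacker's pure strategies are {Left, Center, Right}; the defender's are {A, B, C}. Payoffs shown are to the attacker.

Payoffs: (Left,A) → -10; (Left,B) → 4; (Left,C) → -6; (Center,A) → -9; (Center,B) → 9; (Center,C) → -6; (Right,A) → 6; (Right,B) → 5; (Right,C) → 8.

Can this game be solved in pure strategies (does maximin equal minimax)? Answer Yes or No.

No

Row minima: Left → -10, Center → -9, Right → 5; maximin = 5.
Column maxima: A → 6, B → 9, C → 8; minimax = 6.
5 ≠ 6, so no pure-strategy equilibrium exists.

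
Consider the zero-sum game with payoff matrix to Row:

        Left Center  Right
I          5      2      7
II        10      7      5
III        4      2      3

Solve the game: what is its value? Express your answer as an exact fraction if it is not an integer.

Row minima: I → 2, II → 5, III → 2; maximin = 5.
Column maxima: Left → 10, Center → 7, Right → 7; minimax = 7.
5 ≠ 7, so there is no saddle point; optimal play is mixed.
III is strictly dominated by II, so Row never plays it.
Left is strictly dominated by Center (it gives Row strictly more in every row), so Column never plays it.
On the remaining 2×2 (I, II vs Center, Right):
Let Row play I with probability p. Expected payoff against Center: 2p + 7(1−p) = −5p + 7; against Right: 7p + 5(1−p) = 2p + 5.
Setting these equal: −5p + 7 = 2p + 5 ⇒ −7p = -2 ⇒ p = 2/7, and the value is (-5)·(2/7) + 7 = 39/7.
For Column: with q = P(Center), equating I's and II's payoffs gives −5q + 7 = 2q + 5 ⇒ q = 2/7.

39/7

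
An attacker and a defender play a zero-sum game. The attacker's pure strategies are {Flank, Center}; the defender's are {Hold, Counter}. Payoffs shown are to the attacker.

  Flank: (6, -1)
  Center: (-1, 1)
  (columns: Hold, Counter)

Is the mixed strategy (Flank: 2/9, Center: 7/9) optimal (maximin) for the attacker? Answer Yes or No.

Against Hold this mix gives (2/9)·6 + (7/9)·(-1) = 5/9.
Against Counter this mix gives (2/9)·(-1) + (7/9)·1 = 5/9.
All of the defender's active replies (Hold, Counter) yield 5/9, and no column does worse for the attacker. The mix makes the defender indifferent and guarantees 5/9, so it is optimal.

Yes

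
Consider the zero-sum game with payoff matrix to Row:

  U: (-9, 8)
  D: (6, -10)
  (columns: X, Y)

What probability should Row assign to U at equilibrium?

Row minima: U → -9, D → -10; maximin = -9.
Column maxima: X → 6, Y → 8; minimax = 6.
-9 ≠ 6, so there is no saddle point; optimal play is mixed.
Let Row play U with probability p. Expected payoff against X: (-9)p + 6(1−p) = −15p + 6; against Y: 8p + (-10)(1−p) = 18p − 10.
Setting these equal: −15p + 6 = 18p − 10 ⇒ −33p = -16 ⇒ p = 16/33, and the value is (-15)·(16/33) + 6 = -14/11.
For Column: with q = P(X), equating U's and D's payoffs gives −17q + 8 = 16q − 10 ⇒ q = 6/11.

16/33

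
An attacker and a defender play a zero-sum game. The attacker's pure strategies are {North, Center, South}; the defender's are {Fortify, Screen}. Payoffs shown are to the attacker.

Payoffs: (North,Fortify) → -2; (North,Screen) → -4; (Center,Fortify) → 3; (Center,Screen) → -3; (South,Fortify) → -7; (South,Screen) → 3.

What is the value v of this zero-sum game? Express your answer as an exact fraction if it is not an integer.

Row minima: North → -4, Center → -3, South → -7; maximin = -3.
Column maxima: Fortify → 3, Screen → 3; minimax = 3.
-3 ≠ 3, so there is no saddle point; optimal play is mixed.
North is strictly dominated by Center, so the attacker never plays it.
On the remaining 2×2 (Center, South vs Fortify, Screen):
Let the attacker play Center with probability p. Expected payoff against Fortify: 3p + (-7)(1−p) = 10p − 7; against Screen: (-3)p + 3(1−p) = −6p + 3.
Setting these equal: 10p − 7 = −6p + 3 ⇒ 16p = 10 ⇒ p = 5/8, and the value is (10)·(5/8) − 7 = -3/4.
For the defender: with q = P(Fortify), equating Center's and South's payoffs gives 6q − 3 = −10q + 3 ⇒ q = 3/8.

-3/4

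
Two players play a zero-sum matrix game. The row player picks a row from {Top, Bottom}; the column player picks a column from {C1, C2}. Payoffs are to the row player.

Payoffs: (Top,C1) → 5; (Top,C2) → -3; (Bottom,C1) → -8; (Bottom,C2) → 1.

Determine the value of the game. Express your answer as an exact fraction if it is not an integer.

Row minima: Top → -3, Bottom → -8; maximin = -3.
Column maxima: C1 → 5, C2 → 1; minimax = 1.
-3 ≠ 1, so there is no saddle point; optimal play is mixed.
Let the row player play Top with probability p. Expected payoff against C1: 5p + (-8)(1−p) = 13p − 8; against C2: (-3)p + 1(1−p) = −4p + 1.
Setting these equal: 13p − 8 = −4p + 1 ⇒ 17p = 9 ⇒ p = 9/17, and the value is (13)·(9/17) − 8 = -19/17.
For the column player: with q = P(C1), equating Top's and Bottom's payoffs gives 8q − 3 = −9q + 1 ⇒ q = 4/17.

-19/17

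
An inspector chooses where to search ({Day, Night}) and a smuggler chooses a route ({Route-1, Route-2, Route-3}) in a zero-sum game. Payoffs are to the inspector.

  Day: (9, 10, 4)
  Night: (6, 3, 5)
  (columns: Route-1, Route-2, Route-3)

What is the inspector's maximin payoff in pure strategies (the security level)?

4

Row minima: Day → 4, Night → 3.
The best of these is 4.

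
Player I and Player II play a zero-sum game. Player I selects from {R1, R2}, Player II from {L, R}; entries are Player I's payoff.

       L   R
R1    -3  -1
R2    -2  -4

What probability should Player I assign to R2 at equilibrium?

1/2

Row minima: R1 → -3, R2 → -4; maximin = -3.
Column maxima: L → -2, R → -1; minimax = -2.
-3 ≠ -2, so there is no saddle point; optimal play is mixed.
Let Player I play R1 with probability p. Expected payoff against L: (-3)p + (-2)(1−p) = −p − 2; against R: (-1)p + (-4)(1−p) = 3p − 4.
Setting these equal: −p − 2 = 3p − 4 ⇒ −4p = -2 ⇒ p = 1/2, and the value is (-1)·(1/2) − 2 = -5/2.
For Player II: with q = P(L), equating R1's and R2's payoffs gives −2q − 1 = 2q − 4 ⇒ q = 3/4.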